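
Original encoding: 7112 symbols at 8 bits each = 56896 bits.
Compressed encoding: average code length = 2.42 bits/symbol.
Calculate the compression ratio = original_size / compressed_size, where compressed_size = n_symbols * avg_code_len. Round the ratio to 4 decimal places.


original_size = n_symbols * orig_bits = 7112 * 8 = 56896 bits
compressed_size = n_symbols * avg_code_len = 7112 * 2.42 = 17211.04 bits
ratio = original_size / compressed_size = 56896 / 17211.04 = 3.3058

Compression ratio = 3.3058


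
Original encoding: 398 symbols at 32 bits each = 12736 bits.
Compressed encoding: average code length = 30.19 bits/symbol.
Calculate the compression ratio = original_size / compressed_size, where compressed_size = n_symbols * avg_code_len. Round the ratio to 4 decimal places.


original_size = n_symbols * orig_bits = 398 * 32 = 12736 bits
compressed_size = n_symbols * avg_code_len = 398 * 30.19 = 12015.62 bits
ratio = original_size / compressed_size = 12736 / 12015.62 = 1.06

Compression ratio = 1.06


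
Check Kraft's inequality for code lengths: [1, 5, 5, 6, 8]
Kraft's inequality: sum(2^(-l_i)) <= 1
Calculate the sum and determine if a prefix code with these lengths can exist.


Sum = 2^(-1) + 2^(-5) + 2^(-5) + 2^(-6) + 2^(-8)
    = 0.5 + 0.03125 + 0.03125 + 0.015625 + 0.00390625
    = 149/256 = 0.58203125
Since 0.58203125 <= 1, Kraft's inequality IS satisfied.
A prefix code with these lengths CAN exist.

Kraft sum = 0.58203125. Satisfied.


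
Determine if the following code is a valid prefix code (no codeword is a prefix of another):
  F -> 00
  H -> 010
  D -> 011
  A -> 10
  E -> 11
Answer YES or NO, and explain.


Checking each pair (does one codeword prefix another?):
  F='00' vs H='010': no prefix
  F='00' vs D='011': no prefix
  F='00' vs A='10': no prefix
  F='00' vs E='11': no prefix
  H='010' vs F='00': no prefix
  H='010' vs D='011': no prefix
  H='010' vs A='10': no prefix
  H='010' vs E='11': no prefix
  D='011' vs F='00': no prefix
  D='011' vs H='010': no prefix
  D='011' vs A='10': no prefix
  D='011' vs E='11': no prefix
  A='10' vs F='00': no prefix
  A='10' vs H='010': no prefix
  A='10' vs D='011': no prefix
  A='10' vs E='11': no prefix
  E='11' vs F='00': no prefix
  E='11' vs H='010': no prefix
  E='11' vs D='011': no prefix
  E='11' vs A='10': no prefix
No violation found over all pairs.

YES -- this is a valid prefix code. No codeword is a prefix of any other codeword.


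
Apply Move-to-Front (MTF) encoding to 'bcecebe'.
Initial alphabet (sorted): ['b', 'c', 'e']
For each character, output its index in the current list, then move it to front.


MTF encoding:
'b': index 0 in ['b', 'c', 'e'] -> ['b', 'c', 'e']
'c': index 1 in ['b', 'c', 'e'] -> ['c', 'b', 'e']
'e': index 2 in ['c', 'b', 'e'] -> ['e', 'c', 'b']
'c': index 1 in ['e', 'c', 'b'] -> ['c', 'e', 'b']
'e': index 1 in ['c', 'e', 'b'] -> ['e', 'c', 'b']
'b': index 2 in ['e', 'c', 'b'] -> ['b', 'e', 'c']
'e': index 1 in ['b', 'e', 'c'] -> ['e', 'b', 'c']


Output: [0, 1, 2, 1, 1, 2, 1]


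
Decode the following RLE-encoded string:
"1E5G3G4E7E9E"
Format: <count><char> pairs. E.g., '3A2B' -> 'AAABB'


Expanding each <count><char> pair:
  1E -> 'E'
  5G -> 'GGGGG'
  3G -> 'GGG'
  4E -> 'EEEE'
  7E -> 'EEEEEEE'
  9E -> 'EEEEEEEEE'

Decoded = EGGGGGGGGEEEEEEEEEEEEEEEEEEEE


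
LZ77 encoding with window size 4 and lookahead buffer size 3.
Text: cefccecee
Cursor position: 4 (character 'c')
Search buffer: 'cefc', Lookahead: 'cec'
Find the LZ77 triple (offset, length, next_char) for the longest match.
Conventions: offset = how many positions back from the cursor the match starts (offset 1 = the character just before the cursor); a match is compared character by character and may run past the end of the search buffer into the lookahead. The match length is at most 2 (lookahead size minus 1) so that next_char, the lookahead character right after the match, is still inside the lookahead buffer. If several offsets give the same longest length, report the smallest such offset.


Try each offset into the search buffer:
  offset=1 (pos 3, char 'c'): match length 1
  offset=2 (pos 2, char 'f'): match length 0
  offset=3 (pos 1, char 'e'): match length 0
  offset=4 (pos 0, char 'c'): match length 2
Longest match has length 2 at offset 4.
next_char = character at position 4 + 2 = 6 -> 'c'

Best match: offset=4, length=2 (matching 'ce' starting at position 0)
LZ77 triple: (4, 2, 'c')


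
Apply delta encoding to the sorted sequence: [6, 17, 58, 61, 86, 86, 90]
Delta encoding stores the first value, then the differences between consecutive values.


First value: 6
Deltas:
  17 - 6 = 11
  58 - 17 = 41
  61 - 58 = 3
  86 - 61 = 25
  86 - 86 = 0
  90 - 86 = 4


Delta encoded: [6, 11, 41, 3, 25, 0, 4]


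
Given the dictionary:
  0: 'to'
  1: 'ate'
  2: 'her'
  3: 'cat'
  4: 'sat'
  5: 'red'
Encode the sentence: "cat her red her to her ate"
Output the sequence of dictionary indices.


Look up each word in the dictionary:
  'cat' -> 3
  'her' -> 2
  'red' -> 5
  'her' -> 2
  'to' -> 0
  'her' -> 2
  'ate' -> 1

Encoded: [3, 2, 5, 2, 0, 2, 1]


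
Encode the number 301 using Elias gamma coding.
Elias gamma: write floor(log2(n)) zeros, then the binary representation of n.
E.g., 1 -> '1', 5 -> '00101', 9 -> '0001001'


num_bits = floor(log2(301)) + 1 = 9
leading_zeros = num_bits - 1 = 8
binary(301) = 100101101

Elias gamma(301) = '00000000' + '100101101' = 00000000100101101 (17 bits)


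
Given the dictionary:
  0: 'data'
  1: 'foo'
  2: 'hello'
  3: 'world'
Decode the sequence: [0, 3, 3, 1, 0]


Look up each index in the dictionary:
  0 -> 'data'
  3 -> 'world'
  3 -> 'world'
  1 -> 'foo'
  0 -> 'data'

Decoded: "data world world foo data"


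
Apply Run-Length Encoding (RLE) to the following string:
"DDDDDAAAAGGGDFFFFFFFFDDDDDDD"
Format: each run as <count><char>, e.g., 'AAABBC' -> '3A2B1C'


Scanning runs left to right:
  i=0: run of 'D' x 5 -> '5D'
  i=5: run of 'A' x 4 -> '4A'
  i=9: run of 'G' x 3 -> '3G'
  i=12: run of 'D' x 1 -> '1D'
  i=13: run of 'F' x 8 -> '8F'
  i=21: run of 'D' x 7 -> '7D'

RLE = 5D4A3G1D8F7D


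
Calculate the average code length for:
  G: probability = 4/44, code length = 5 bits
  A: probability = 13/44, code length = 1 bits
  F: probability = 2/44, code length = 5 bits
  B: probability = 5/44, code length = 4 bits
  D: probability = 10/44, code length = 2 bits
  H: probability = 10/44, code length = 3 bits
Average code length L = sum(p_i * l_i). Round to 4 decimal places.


Weighted contributions p_i * l_i:
  G: (4/44) * 5 = 20/44
  A: (13/44) * 1 = 13/44
  F: (2/44) * 5 = 10/44
  B: (5/44) * 4 = 20/44
  D: (10/44) * 2 = 20/44
  H: (10/44) * 3 = 30/44
Sum = (20 + 13 + 10 + 20 + 20 + 30)/44 = 113/44

L = 113/44 = 2.5682 bits/symbol


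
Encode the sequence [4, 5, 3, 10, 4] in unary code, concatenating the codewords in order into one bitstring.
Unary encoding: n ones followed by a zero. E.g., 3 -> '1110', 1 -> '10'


Encode each number as n ones followed by a terminating 0:
  4 -> 11110 (5 bits)
  5 -> 111110 (6 bits)
  3 -> 1110 (4 bits)
  10 -> 11111111110 (11 bits)
  4 -> 11110 (5 bits)
Total length = 5 + 6 + 4 + 11 + 5 = 31 bits.

Unary([4, 5, 3, 10, 4]) = 1111011111011101111111111011110 (31 bits)


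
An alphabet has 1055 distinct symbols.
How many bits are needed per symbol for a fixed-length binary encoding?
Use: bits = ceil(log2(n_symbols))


log2(1055) = 10.043
Bracket: 2^10 = 1024 < 1055 <= 2^11 = 2048
So ceil(log2(1055)) = 11

bits = ceil(log2(1055)) = ceil(10.043) = 11 bits


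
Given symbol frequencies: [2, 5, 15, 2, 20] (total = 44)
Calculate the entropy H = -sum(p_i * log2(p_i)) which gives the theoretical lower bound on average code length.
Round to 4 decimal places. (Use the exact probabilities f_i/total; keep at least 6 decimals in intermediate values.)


Per-symbol terms -p_i * log2(p_i) with p_i = f_i/44:
  p = 2/44 = 0.045455: log2(p) = -4.459432, -p*log2(p) = 0.202701
  p = 5/44 = 0.113636: log2(p) = -3.137504, -p*log2(p) = 0.356534
  p = 15/44 = 0.340909: log2(p) = -1.552541, -p*log2(p) = 0.529275
  p = 2/44 = 0.045455: log2(p) = -4.459432, -p*log2(p) = 0.202701
  p = 20/44 = 0.454545: log2(p) = -1.137504, -p*log2(p) = 0.517047
H = 0.202701 + 0.356534 + 0.529275 + 0.202701 + 0.517047 = 1.808258

H = 1.8083 bits/symbol


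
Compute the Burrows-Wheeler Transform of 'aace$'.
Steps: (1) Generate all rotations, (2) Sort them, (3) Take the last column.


Rotations (sorted):
  0: $aace -> last char: e
  1: aace$ -> last char: $
  2: ace$a -> last char: a
  3: ce$aa -> last char: a
  4: e$aac -> last char: c


BWT = e$aac


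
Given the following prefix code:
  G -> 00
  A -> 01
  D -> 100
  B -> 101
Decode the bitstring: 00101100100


Decoding step by step:
Bits 00 -> G
Bits 101 -> B
Bits 100 -> D
Bits 100 -> D


Decoded message: GBDD


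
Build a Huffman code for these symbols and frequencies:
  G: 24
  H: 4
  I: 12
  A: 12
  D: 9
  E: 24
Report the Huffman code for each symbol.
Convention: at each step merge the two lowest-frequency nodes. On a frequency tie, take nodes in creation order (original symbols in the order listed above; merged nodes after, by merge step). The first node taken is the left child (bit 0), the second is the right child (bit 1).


Huffman tree construction:
Step 1: Merge H(4) + D(9) = 13
Step 2: Merge I(12) + A(12) = 24
Step 3: Merge (H+D)(13) + G(24) = 37
Step 4: Merge E(24) + (I+A)(24) = 48
Step 5: Merge ((H+D)+G)(37) + (E+(I+A))(48) = 85
Read each symbol's code off the tree from the root (left child = 0, right child = 1).

Codes:
  G: 01 (length 2)
  H: 000 (length 3)
  I: 110 (length 3)
  A: 111 (length 3)
  D: 001 (length 3)
  E: 10 (length 2)
Average code length: 207/85 = 2.4353 bits/symbol


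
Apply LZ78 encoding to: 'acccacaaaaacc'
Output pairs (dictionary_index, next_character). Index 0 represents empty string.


LZ78 encoding steps:
Dictionary: {0: ''}
Step 1: w='' (idx 0), next='a' -> output (0, 'a'), add 'a' as idx 1
Step 2: w='' (idx 0), next='c' -> output (0, 'c'), add 'c' as idx 2
Step 3: w='c' (idx 2), next='c' -> output (2, 'c'), add 'cc' as idx 3
Step 4: w='a' (idx 1), next='c' -> output (1, 'c'), add 'ac' as idx 4
Step 5: w='a' (idx 1), next='a' -> output (1, 'a'), add 'aa' as idx 5
Step 6: w='aa' (idx 5), next='a' -> output (5, 'a'), add 'aaa' as idx 6
Step 7: w='cc' (idx 3), end of input -> output (3, '')


Encoded: [(0, 'a'), (0, 'c'), (2, 'c'), (1, 'c'), (1, 'a'), (5, 'a'), (3, '')]


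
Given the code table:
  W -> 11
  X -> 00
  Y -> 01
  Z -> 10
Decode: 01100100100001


Decoding:
01 -> Y
10 -> Z
01 -> Y
00 -> X
10 -> Z
00 -> X
01 -> Y


Result: YZYXZXY


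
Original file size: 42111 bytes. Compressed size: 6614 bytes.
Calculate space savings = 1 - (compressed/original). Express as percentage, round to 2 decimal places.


ratio = compressed/original = 6614/42111 = 0.157061
savings = 1 - ratio = 1 - 0.157061 = 0.842939
as a percentage: 0.842939 * 100 = 84.29%

Space savings = 1 - 6614/42111 = 84.29%


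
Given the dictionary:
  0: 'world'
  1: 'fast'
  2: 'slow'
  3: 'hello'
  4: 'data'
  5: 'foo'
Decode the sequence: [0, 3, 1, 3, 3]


Look up each index in the dictionary:
  0 -> 'world'
  3 -> 'hello'
  1 -> 'fast'
  3 -> 'hello'
  3 -> 'hello'

Decoded: "world hello fast hello hello"


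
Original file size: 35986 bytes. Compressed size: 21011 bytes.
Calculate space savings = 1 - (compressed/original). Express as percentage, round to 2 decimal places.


ratio = compressed/original = 21011/35986 = 0.583866
savings = 1 - ratio = 1 - 0.583866 = 0.416134
as a percentage: 0.416134 * 100 = 41.61%

Space savings = 1 - 21011/35986 = 41.61%


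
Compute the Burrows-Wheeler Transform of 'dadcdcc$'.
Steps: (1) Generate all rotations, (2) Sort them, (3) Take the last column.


Rotations (sorted):
  0: $dadcdcc -> last char: c
  1: adcdcc$d -> last char: d
  2: c$dadcdc -> last char: c
  3: cc$dadcd -> last char: d
  4: cdcc$dad -> last char: d
  5: dadcdcc$ -> last char: $
  6: dcc$dadc -> last char: c
  7: dcdcc$da -> last char: a


BWT = cdcdd$ca


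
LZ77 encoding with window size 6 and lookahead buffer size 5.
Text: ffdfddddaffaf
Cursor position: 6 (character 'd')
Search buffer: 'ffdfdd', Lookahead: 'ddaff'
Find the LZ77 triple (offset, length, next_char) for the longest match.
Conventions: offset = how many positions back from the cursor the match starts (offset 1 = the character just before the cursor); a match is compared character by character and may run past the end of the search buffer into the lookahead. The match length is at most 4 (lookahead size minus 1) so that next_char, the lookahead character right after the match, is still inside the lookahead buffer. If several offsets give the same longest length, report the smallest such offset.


Try each offset into the search buffer:
  offset=1 (pos 5, char 'd'): match length 2
  offset=2 (pos 4, char 'd'): match length 2
  offset=3 (pos 3, char 'f'): match length 0
  offset=4 (pos 2, char 'd'): match length 1
  offset=5 (pos 1, char 'f'): match length 0
  offset=6 (pos 0, char 'f'): match length 0
Longest match has length 2, found at offsets 1, 2; take the smallest, offset 1.
next_char = character at position 6 + 2 = 8 -> 'a'

Best match: offset=1, length=2 (matching 'dd' starting at position 5)
LZ77 triple: (1, 2, 'a')


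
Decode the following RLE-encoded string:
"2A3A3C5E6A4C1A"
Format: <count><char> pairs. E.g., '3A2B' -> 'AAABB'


Expanding each <count><char> pair:
  2A -> 'AA'
  3A -> 'AAA'
  3C -> 'CCC'
  5E -> 'EEEEE'
  6A -> 'AAAAAA'
  4C -> 'CCCC'
  1A -> 'A'

Decoded = AAAAACCCEEEEEAAAAAACCCCA


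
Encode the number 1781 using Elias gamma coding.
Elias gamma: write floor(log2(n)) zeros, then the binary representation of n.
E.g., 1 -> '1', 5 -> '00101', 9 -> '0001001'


num_bits = floor(log2(1781)) + 1 = 11
leading_zeros = num_bits - 1 = 10
binary(1781) = 11011110101

Elias gamma(1781) = '0000000000' + '11011110101' = 000000000011011110101 (21 bits)


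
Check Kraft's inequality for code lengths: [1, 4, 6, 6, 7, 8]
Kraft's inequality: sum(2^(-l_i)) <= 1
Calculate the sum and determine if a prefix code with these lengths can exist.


Sum = 2^(-1) + 2^(-4) + 2^(-6) + 2^(-6) + 2^(-7) + 2^(-8)
    = 0.5 + 0.0625 + 0.015625 + 0.015625 + 0.0078125 + 0.00390625
    = 155/256 = 0.60546875
Since 0.60546875 <= 1, Kraft's inequality IS satisfied.
A prefix code with these lengths CAN exist.

Kraft sum = 0.60546875. Satisfied.


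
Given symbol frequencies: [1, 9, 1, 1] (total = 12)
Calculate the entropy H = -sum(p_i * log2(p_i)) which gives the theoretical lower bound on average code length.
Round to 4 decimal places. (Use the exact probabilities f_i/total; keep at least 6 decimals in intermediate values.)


Per-symbol terms -p_i * log2(p_i) with p_i = f_i/12:
  p = 1/12 = 0.083333: log2(p) = -3.584963, -p*log2(p) = 0.298747
  p = 9/12 = 0.750000: log2(p) = -0.415037, -p*log2(p) = 0.311278
  p = 1/12 = 0.083333: log2(p) = -3.584963, -p*log2(p) = 0.298747
  p = 1/12 = 0.083333: log2(p) = -3.584963, -p*log2(p) = 0.298747
H = 0.298747 + 0.311278 + 0.298747 + 0.298747 = 1.207519

H = 1.2075 bits/symbol


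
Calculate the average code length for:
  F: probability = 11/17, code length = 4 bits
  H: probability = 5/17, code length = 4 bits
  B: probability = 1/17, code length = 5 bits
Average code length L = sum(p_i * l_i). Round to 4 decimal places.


Weighted contributions p_i * l_i:
  F: (11/17) * 4 = 44/17
  H: (5/17) * 4 = 20/17
  B: (1/17) * 5 = 5/17
Sum = (44 + 20 + 5)/17 = 69/17

L = 69/17 = 4.0588 bits/symbol


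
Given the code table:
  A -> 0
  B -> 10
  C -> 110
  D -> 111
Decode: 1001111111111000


Decoding:
10 -> B
0 -> A
111 -> D
111 -> D
111 -> D
10 -> B
0 -> A
0 -> A


Result: BADDDBAA


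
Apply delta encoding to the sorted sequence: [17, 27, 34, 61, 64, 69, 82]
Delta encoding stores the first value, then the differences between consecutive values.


First value: 17
Deltas:
  27 - 17 = 10
  34 - 27 = 7
  61 - 34 = 27
  64 - 61 = 3
  69 - 64 = 5
  82 - 69 = 13


Delta encoded: [17, 10, 7, 27, 3, 5, 13]


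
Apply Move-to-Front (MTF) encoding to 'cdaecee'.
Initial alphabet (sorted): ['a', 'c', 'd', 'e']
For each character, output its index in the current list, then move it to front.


MTF encoding:
'c': index 1 in ['a', 'c', 'd', 'e'] -> ['c', 'a', 'd', 'e']
'd': index 2 in ['c', 'a', 'd', 'e'] -> ['d', 'c', 'a', 'e']
'a': index 2 in ['d', 'c', 'a', 'e'] -> ['a', 'd', 'c', 'e']
'e': index 3 in ['a', 'd', 'c', 'e'] -> ['e', 'a', 'd', 'c']
'c': index 3 in ['e', 'a', 'd', 'c'] -> ['c', 'e', 'a', 'd']
'e': index 1 in ['c', 'e', 'a', 'd'] -> ['e', 'c', 'a', 'd']
'e': index 0 in ['e', 'c', 'a', 'd'] -> ['e', 'c', 'a', 'd']


Output: [1, 2, 2, 3, 3, 1, 0]


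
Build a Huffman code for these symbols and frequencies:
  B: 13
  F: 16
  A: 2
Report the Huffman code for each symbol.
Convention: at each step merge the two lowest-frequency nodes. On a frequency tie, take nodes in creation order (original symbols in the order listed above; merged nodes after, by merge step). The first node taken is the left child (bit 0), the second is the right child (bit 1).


Huffman tree construction:
Step 1: Merge A(2) + B(13) = 15
Step 2: Merge (A+B)(15) + F(16) = 31
Read each symbol's code off the tree from the root (left child = 0, right child = 1).

Codes:
  B: 01 (length 2)
  F: 1 (length 1)
  A: 00 (length 2)
Average code length: 46/31 = 1.4839 bits/symbol


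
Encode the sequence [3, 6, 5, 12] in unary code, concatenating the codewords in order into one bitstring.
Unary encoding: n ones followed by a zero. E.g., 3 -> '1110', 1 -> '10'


Encode each number as n ones followed by a terminating 0:
  3 -> 1110 (4 bits)
  6 -> 1111110 (7 bits)
  5 -> 111110 (6 bits)
  12 -> 1111111111110 (13 bits)
Total length = 4 + 7 + 6 + 13 = 30 bits.

Unary([3, 6, 5, 12]) = 111011111101111101111111111110 (30 bits)


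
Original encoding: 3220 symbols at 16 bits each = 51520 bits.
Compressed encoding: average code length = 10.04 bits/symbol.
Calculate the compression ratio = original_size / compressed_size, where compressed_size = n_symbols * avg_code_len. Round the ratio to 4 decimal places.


original_size = n_symbols * orig_bits = 3220 * 16 = 51520 bits
compressed_size = n_symbols * avg_code_len = 3220 * 10.04 = 32328.8 bits
ratio = original_size / compressed_size = 51520 / 32328.8 = 1.5936

Compression ratio = 1.5936


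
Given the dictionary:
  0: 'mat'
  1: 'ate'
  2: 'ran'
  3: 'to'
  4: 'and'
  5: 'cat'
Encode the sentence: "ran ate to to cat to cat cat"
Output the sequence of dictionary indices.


Look up each word in the dictionary:
  'ran' -> 2
  'ate' -> 1
  'to' -> 3
  'to' -> 3
  'cat' -> 5
  'to' -> 3
  'cat' -> 5
  'cat' -> 5

Encoded: [2, 1, 3, 3, 5, 3, 5, 5]


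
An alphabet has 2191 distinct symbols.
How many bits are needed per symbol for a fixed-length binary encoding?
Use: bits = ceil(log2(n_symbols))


log2(2191) = 11.0974
Bracket: 2^11 = 2048 < 2191 <= 2^12 = 4096
So ceil(log2(2191)) = 12

bits = ceil(log2(2191)) = ceil(11.0974) = 12 bits


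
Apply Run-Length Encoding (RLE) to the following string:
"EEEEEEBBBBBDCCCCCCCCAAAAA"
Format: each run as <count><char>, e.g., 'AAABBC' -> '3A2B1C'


Scanning runs left to right:
  i=0: run of 'E' x 6 -> '6E'
  i=6: run of 'B' x 5 -> '5B'
  i=11: run of 'D' x 1 -> '1D'
  i=12: run of 'C' x 8 -> '8C'
  i=20: run of 'A' x 5 -> '5A'

RLE = 6E5B1D8C5A


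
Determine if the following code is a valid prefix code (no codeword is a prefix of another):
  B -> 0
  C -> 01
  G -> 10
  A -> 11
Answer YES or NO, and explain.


Checking each pair (does one codeword prefix another?):
  B='0' vs C='01': prefix -- VIOLATION

NO -- this is NOT a valid prefix code. B (0) is a prefix of C (01).


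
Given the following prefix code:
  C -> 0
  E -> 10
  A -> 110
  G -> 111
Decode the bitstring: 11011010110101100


Decoding step by step:
Bits 110 -> A
Bits 110 -> A
Bits 10 -> E
Bits 110 -> A
Bits 10 -> E
Bits 110 -> A
Bits 0 -> C


Decoded message: AAEAEAC


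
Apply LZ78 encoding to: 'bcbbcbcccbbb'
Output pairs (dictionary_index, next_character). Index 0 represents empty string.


LZ78 encoding steps:
Dictionary: {0: ''}
Step 1: w='' (idx 0), next='b' -> output (0, 'b'), add 'b' as idx 1
Step 2: w='' (idx 0), next='c' -> output (0, 'c'), add 'c' as idx 2
Step 3: w='b' (idx 1), next='b' -> output (1, 'b'), add 'bb' as idx 3
Step 4: w='c' (idx 2), next='b' -> output (2, 'b'), add 'cb' as idx 4
Step 5: w='c' (idx 2), next='c' -> output (2, 'c'), add 'cc' as idx 5
Step 6: w='cb' (idx 4), next='b' -> output (4, 'b'), add 'cbb' as idx 6
Step 7: w='b' (idx 1), end of input -> output (1, '')


Encoded: [(0, 'b'), (0, 'c'), (1, 'b'), (2, 'b'), (2, 'c'), (4, 'b'), (1, '')]


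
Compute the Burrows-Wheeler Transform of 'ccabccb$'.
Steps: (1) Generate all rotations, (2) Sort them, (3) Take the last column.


Rotations (sorted):
  0: $ccabccb -> last char: b
  1: abccb$cc -> last char: c
  2: b$ccabcc -> last char: c
  3: bccb$cca -> last char: a
  4: cabccb$c -> last char: c
  5: cb$ccabc -> last char: c
  6: ccabccb$ -> last char: $
  7: ccb$ccab -> last char: b


BWT = bccacc$b


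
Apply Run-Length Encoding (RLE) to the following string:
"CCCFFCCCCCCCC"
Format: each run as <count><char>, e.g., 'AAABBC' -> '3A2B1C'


Scanning runs left to right:
  i=0: run of 'C' x 3 -> '3C'
  i=3: run of 'F' x 2 -> '2F'
  i=5: run of 'C' x 8 -> '8C'

RLE = 3C2F8C


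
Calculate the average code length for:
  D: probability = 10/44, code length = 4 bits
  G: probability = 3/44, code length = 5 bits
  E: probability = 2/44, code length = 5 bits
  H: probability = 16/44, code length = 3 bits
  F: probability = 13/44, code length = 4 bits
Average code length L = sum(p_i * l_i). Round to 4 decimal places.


Weighted contributions p_i * l_i:
  D: (10/44) * 4 = 40/44
  G: (3/44) * 5 = 15/44
  E: (2/44) * 5 = 10/44
  H: (16/44) * 3 = 48/44
  F: (13/44) * 4 = 52/44
Sum = (40 + 15 + 10 + 48 + 52)/44 = 165/44

L = 165/44 = 3.7500 bits/symbol


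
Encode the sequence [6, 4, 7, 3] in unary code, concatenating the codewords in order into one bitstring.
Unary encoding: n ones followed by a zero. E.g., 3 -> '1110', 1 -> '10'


Encode each number as n ones followed by a terminating 0:
  6 -> 1111110 (7 bits)
  4 -> 11110 (5 bits)
  7 -> 11111110 (8 bits)
  3 -> 1110 (4 bits)
Total length = 7 + 5 + 8 + 4 = 24 bits.

Unary([6, 4, 7, 3]) = 111111011110111111101110 (24 bits)


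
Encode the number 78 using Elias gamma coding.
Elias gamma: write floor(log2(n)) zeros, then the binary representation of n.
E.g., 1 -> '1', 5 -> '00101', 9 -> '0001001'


num_bits = floor(log2(78)) + 1 = 7
leading_zeros = num_bits - 1 = 6
binary(78) = 1001110

Elias gamma(78) = '000000' + '1001110' = 0000001001110 (13 bits)


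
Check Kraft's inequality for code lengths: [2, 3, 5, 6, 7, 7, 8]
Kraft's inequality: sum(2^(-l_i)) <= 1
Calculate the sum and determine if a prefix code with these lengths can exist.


Sum = 2^(-2) + 2^(-3) + 2^(-5) + 2^(-6) + 2^(-7) + 2^(-7) + 2^(-8)
    = 0.25 + 0.125 + 0.03125 + 0.015625 + 0.0078125 + 0.0078125 + 0.00390625
    = 113/256 = 0.44140625
Since 0.44140625 <= 1, Kraft's inequality IS satisfied.
A prefix code with these lengths CAN exist.

Kraft sum = 0.44140625. Satisfied.


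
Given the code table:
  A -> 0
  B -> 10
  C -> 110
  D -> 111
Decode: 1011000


Decoding:
10 -> B
110 -> C
0 -> A
0 -> A


Result: BCAA


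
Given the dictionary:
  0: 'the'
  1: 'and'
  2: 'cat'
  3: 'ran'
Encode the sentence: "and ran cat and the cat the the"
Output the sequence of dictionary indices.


Look up each word in the dictionary:
  'and' -> 1
  'ran' -> 3
  'cat' -> 2
  'and' -> 1
  'the' -> 0
  'cat' -> 2
  'the' -> 0
  'the' -> 0

Encoded: [1, 3, 2, 1, 0, 2, 0, 0]


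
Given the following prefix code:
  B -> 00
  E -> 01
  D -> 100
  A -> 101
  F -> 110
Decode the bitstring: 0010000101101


Decoding step by step:
Bits 00 -> B
Bits 100 -> D
Bits 00 -> B
Bits 101 -> A
Bits 101 -> A


Decoded message: BDBAA


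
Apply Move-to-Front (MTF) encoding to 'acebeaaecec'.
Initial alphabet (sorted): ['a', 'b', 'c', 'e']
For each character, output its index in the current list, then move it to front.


MTF encoding:
'a': index 0 in ['a', 'b', 'c', 'e'] -> ['a', 'b', 'c', 'e']
'c': index 2 in ['a', 'b', 'c', 'e'] -> ['c', 'a', 'b', 'e']
'e': index 3 in ['c', 'a', 'b', 'e'] -> ['e', 'c', 'a', 'b']
'b': index 3 in ['e', 'c', 'a', 'b'] -> ['b', 'e', 'c', 'a']
'e': index 1 in ['b', 'e', 'c', 'a'] -> ['e', 'b', 'c', 'a']
'a': index 3 in ['e', 'b', 'c', 'a'] -> ['a', 'e', 'b', 'c']
'a': index 0 in ['a', 'e', 'b', 'c'] -> ['a', 'e', 'b', 'c']
'e': index 1 in ['a', 'e', 'b', 'c'] -> ['e', 'a', 'b', 'c']
'c': index 3 in ['e', 'a', 'b', 'c'] -> ['c', 'e', 'a', 'b']
'e': index 1 in ['c', 'e', 'a', 'b'] -> ['e', 'c', 'a', 'b']
'c': index 1 in ['e', 'c', 'a', 'b'] -> ['c', 'e', 'a', 'b']


Output: [0, 2, 3, 3, 1, 3, 0, 1, 3, 1, 1]


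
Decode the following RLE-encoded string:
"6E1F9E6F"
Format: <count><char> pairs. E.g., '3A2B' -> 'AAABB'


Expanding each <count><char> pair:
  6E -> 'EEEEEE'
  1F -> 'F'
  9E -> 'EEEEEEEEE'
  6F -> 'FFFFFF'

Decoded = EEEEEEFEEEEEEEEEFFFFFF


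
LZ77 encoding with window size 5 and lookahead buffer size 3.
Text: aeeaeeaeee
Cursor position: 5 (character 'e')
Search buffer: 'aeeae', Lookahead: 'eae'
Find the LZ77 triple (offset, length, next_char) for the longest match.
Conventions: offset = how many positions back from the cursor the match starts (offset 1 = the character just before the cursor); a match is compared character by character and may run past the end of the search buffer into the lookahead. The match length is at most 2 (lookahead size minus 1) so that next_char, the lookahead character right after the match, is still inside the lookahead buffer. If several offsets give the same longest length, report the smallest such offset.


Try each offset into the search buffer:
  offset=1 (pos 4, char 'e'): match length 1
  offset=2 (pos 3, char 'a'): match length 0
  offset=3 (pos 2, char 'e'): match length 2
  offset=4 (pos 1, char 'e'): match length 1
  offset=5 (pos 0, char 'a'): match length 0
Longest match has length 2 at offset 3.
next_char = character at position 5 + 2 = 7 -> 'e'

Best match: offset=3, length=2 (matching 'ea' starting at position 2)
LZ77 triple: (3, 2, 'e')


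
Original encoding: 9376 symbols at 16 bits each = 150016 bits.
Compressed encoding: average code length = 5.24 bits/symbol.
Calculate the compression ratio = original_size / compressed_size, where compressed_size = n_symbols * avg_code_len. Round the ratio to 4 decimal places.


original_size = n_symbols * orig_bits = 9376 * 16 = 150016 bits
compressed_size = n_symbols * avg_code_len = 9376 * 5.24 = 49130.24 bits
ratio = original_size / compressed_size = 150016 / 49130.24 = 3.0534

Compression ratio = 3.0534


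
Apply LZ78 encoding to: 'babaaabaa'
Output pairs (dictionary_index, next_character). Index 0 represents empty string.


LZ78 encoding steps:
Dictionary: {0: ''}
Step 1: w='' (idx 0), next='b' -> output (0, 'b'), add 'b' as idx 1
Step 2: w='' (idx 0), next='a' -> output (0, 'a'), add 'a' as idx 2
Step 3: w='b' (idx 1), next='a' -> output (1, 'a'), add 'ba' as idx 3
Step 4: w='a' (idx 2), next='a' -> output (2, 'a'), add 'aa' as idx 4
Step 5: w='ba' (idx 3), next='a' -> output (3, 'a'), add 'baa' as idx 5


Encoded: [(0, 'b'), (0, 'a'), (1, 'a'), (2, 'a'), (3, 'a')]


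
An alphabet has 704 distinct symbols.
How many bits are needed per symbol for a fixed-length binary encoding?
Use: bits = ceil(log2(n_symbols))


log2(704) = 9.4594
Bracket: 2^9 = 512 < 704 <= 2^10 = 1024
So ceil(log2(704)) = 10

bits = ceil(log2(704)) = ceil(9.4594) = 10 bits


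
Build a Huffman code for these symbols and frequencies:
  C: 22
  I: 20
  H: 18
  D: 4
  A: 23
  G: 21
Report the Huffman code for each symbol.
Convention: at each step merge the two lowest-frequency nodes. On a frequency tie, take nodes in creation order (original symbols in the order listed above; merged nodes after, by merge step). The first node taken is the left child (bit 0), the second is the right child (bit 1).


Huffman tree construction:
Step 1: Merge D(4) + H(18) = 22
Step 2: Merge I(20) + G(21) = 41
Step 3: Merge C(22) + (D+H)(22) = 44
Step 4: Merge A(23) + (I+G)(41) = 64
Step 5: Merge (C+(D+H))(44) + (A+(I+G))(64) = 108
Read each symbol's code off the tree from the root (left child = 0, right child = 1).

Codes:
  C: 00 (length 2)
  I: 110 (length 3)
  H: 011 (length 3)
  D: 010 (length 3)
  A: 10 (length 2)
  G: 111 (length 3)
Average code length: 279/108 = 2.5833 bits/symbol


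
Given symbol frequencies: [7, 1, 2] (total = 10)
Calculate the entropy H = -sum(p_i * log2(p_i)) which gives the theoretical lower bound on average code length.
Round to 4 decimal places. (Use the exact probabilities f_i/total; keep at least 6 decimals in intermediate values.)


Per-symbol terms -p_i * log2(p_i) with p_i = f_i/10:
  p = 7/10 = 0.700000: log2(p) = -0.514573, -p*log2(p) = 0.360201
  p = 1/10 = 0.100000: log2(p) = -3.321928, -p*log2(p) = 0.332193
  p = 2/10 = 0.200000: log2(p) = -2.321928, -p*log2(p) = 0.464386
H = 0.360201 + 0.332193 + 0.464386 = 1.156780

H = 1.1568 bits/symbol


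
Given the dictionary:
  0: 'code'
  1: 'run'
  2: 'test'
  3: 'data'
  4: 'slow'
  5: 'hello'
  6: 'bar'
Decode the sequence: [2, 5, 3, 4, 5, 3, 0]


Look up each index in the dictionary:
  2 -> 'test'
  5 -> 'hello'
  3 -> 'data'
  4 -> 'slow'
  5 -> 'hello'
  3 -> 'data'
  0 -> 'code'

Decoded: "test hello data slow hello data code"


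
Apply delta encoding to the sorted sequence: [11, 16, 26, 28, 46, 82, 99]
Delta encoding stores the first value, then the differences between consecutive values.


First value: 11
Deltas:
  16 - 11 = 5
  26 - 16 = 10
  28 - 26 = 2
  46 - 28 = 18
  82 - 46 = 36
  99 - 82 = 17


Delta encoded: [11, 5, 10, 2, 18, 36, 17]


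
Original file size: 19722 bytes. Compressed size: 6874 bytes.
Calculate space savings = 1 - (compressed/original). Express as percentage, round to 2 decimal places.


ratio = compressed/original = 6874/19722 = 0.348545
savings = 1 - ratio = 1 - 0.348545 = 0.651455
as a percentage: 0.651455 * 100 = 65.15%

Space savings = 1 - 6874/19722 = 65.15%


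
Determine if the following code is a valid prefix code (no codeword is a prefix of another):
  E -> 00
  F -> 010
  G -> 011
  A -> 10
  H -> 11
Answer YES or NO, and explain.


Checking each pair (does one codeword prefix another?):
  E='00' vs F='010': no prefix
  E='00' vs G='011': no prefix
  E='00' vs A='10': no prefix
  E='00' vs H='11': no prefix
  F='010' vs E='00': no prefix
  F='010' vs G='011': no prefix
  F='010' vs A='10': no prefix
  F='010' vs H='11': no prefix
  G='011' vs E='00': no prefix
  G='011' vs F='010': no prefix
  G='011' vs A='10': no prefix
  G='011' vs H='11': no prefix
  A='10' vs E='00': no prefix
  A='10' vs F='010': no prefix
  A='10' vs G='011': no prefix
  A='10' vs H='11': no prefix
  H='11' vs E='00': no prefix
  H='11' vs F='010': no prefix
  H='11' vs G='011': no prefix
  H='11' vs A='10': no prefix
No violation found over all pairs.

YES -- this is a valid prefix code. No codeword is a prefix of any other codeword.


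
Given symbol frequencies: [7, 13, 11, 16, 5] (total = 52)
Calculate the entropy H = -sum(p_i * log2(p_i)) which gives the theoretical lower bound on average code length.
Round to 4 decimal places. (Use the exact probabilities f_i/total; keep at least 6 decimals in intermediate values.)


Per-symbol terms -p_i * log2(p_i) with p_i = f_i/52:
  p = 7/52 = 0.134615: log2(p) = -2.893085, -p*log2(p) = 0.389454
  p = 13/52 = 0.250000: log2(p) = -2.000000, -p*log2(p) = 0.500000
  p = 11/52 = 0.211538: log2(p) = -2.241008, -p*log2(p) = 0.474059
  p = 16/52 = 0.307692: log2(p) = -1.700440, -p*log2(p) = 0.523212
  p = 5/52 = 0.096154: log2(p) = -3.378512, -p*log2(p) = 0.324857
H = 0.389454 + 0.500000 + 0.474059 + 0.523212 + 0.324857 = 2.211582

H = 2.2116 bits/symbol


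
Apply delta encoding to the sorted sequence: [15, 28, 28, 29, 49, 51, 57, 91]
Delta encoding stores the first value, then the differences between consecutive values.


First value: 15
Deltas:
  28 - 15 = 13
  28 - 28 = 0
  29 - 28 = 1
  49 - 29 = 20
  51 - 49 = 2
  57 - 51 = 6
  91 - 57 = 34


Delta encoded: [15, 13, 0, 1, 20, 2, 6, 34]


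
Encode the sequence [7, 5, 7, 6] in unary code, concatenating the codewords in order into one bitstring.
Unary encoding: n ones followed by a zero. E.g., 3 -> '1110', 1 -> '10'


Encode each number as n ones followed by a terminating 0:
  7 -> 11111110 (8 bits)
  5 -> 111110 (6 bits)
  7 -> 11111110 (8 bits)
  6 -> 1111110 (7 bits)
Total length = 8 + 6 + 8 + 7 = 29 bits.

Unary([7, 5, 7, 6]) = 11111110111110111111101111110 (29 bits)


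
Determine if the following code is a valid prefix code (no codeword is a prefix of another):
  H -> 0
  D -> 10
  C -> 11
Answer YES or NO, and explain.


Checking each pair (does one codeword prefix another?):
  H='0' vs D='10': no prefix
  H='0' vs C='11': no prefix
  D='10' vs H='0': no prefix
  D='10' vs C='11': no prefix
  C='11' vs H='0': no prefix
  C='11' vs D='10': no prefix
No violation found over all pairs.

YES -- this is a valid prefix code. No codeword is a prefix of any other codeword.


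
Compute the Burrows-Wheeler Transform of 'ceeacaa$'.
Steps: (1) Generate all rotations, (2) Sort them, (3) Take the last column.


Rotations (sorted):
  0: $ceeacaa -> last char: a
  1: a$ceeaca -> last char: a
  2: aa$ceeac -> last char: c
  3: acaa$cee -> last char: e
  4: caa$ceea -> last char: a
  5: ceeacaa$ -> last char: $
  6: eacaa$ce -> last char: e
  7: eeacaa$c -> last char: c


BWT = aacea$ec


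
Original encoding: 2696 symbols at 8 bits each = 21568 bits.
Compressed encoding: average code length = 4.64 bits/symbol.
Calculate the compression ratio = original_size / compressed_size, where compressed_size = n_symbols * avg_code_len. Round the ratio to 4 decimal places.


original_size = n_symbols * orig_bits = 2696 * 8 = 21568 bits
compressed_size = n_symbols * avg_code_len = 2696 * 4.64 = 12509.44 bits
ratio = original_size / compressed_size = 21568 / 12509.44 = 1.7241

Compression ratio = 1.7241


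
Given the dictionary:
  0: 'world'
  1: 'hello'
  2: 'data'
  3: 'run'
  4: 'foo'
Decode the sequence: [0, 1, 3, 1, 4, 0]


Look up each index in the dictionary:
  0 -> 'world'
  1 -> 'hello'
  3 -> 'run'
  1 -> 'hello'
  4 -> 'foo'
  0 -> 'world'

Decoded: "world hello run hello foo world"


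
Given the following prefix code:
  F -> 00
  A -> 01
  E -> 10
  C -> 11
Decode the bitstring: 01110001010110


Decoding step by step:
Bits 01 -> A
Bits 11 -> C
Bits 00 -> F
Bits 01 -> A
Bits 01 -> A
Bits 01 -> A
Bits 10 -> E


Decoded message: ACFAAAE


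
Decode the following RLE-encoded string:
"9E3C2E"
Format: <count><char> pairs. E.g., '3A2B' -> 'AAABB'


Expanding each <count><char> pair:
  9E -> 'EEEEEEEEE'
  3C -> 'CCC'
  2E -> 'EE'

Decoded = EEEEEEEEECCCEE


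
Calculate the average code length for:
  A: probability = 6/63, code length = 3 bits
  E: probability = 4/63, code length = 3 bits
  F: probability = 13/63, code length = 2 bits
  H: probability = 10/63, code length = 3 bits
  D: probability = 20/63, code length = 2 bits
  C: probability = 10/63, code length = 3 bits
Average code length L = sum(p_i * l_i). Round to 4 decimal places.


Weighted contributions p_i * l_i:
  A: (6/63) * 3 = 18/63
  E: (4/63) * 3 = 12/63
  F: (13/63) * 2 = 26/63
  H: (10/63) * 3 = 30/63
  D: (20/63) * 2 = 40/63
  C: (10/63) * 3 = 30/63
Sum = (18 + 12 + 26 + 30 + 40 + 30)/63 = 156/63

L = 156/63 = 2.4762 bits/symbol


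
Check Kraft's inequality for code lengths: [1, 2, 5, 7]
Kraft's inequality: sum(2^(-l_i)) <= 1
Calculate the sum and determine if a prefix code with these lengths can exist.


Sum = 2^(-1) + 2^(-2) + 2^(-5) + 2^(-7)
    = 0.5 + 0.25 + 0.03125 + 0.0078125
    = 101/128 = 0.7890625
Since 0.7890625 <= 1, Kraft's inequality IS satisfied.
A prefix code with these lengths CAN exist.

Kraft sum = 0.7890625. Satisfied.


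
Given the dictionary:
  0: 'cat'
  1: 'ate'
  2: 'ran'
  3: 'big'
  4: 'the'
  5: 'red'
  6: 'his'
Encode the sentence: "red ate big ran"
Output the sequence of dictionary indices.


Look up each word in the dictionary:
  'red' -> 5
  'ate' -> 1
  'big' -> 3
  'ran' -> 2

Encoded: [5, 1, 3, 2]


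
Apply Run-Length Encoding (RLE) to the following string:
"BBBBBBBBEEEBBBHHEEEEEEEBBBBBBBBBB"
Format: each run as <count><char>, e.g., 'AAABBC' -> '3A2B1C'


Scanning runs left to right:
  i=0: run of 'B' x 8 -> '8B'
  i=8: run of 'E' x 3 -> '3E'
  i=11: run of 'B' x 3 -> '3B'
  i=14: run of 'H' x 2 -> '2H'
  i=16: run of 'E' x 7 -> '7E'
  i=23: run of 'B' x 10 -> '10B'

RLE = 8B3E3B2H7E10B


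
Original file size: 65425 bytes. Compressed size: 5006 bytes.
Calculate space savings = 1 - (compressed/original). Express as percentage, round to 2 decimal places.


ratio = compressed/original = 5006/65425 = 0.076515
savings = 1 - ratio = 1 - 0.076515 = 0.923485
as a percentage: 0.923485 * 100 = 92.35%

Space savings = 1 - 5006/65425 = 92.35%


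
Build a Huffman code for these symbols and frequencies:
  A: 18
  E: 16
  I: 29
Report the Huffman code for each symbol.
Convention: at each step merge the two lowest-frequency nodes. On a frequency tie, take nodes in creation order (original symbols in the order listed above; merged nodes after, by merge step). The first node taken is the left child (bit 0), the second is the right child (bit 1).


Huffman tree construction:
Step 1: Merge E(16) + A(18) = 34
Step 2: Merge I(29) + (E+A)(34) = 63
Read each symbol's code off the tree from the root (left child = 0, right child = 1).

Codes:
  A: 11 (length 2)
  E: 10 (length 2)
  I: 0 (length 1)
Average code length: 97/63 = 1.5397 bits/symbol


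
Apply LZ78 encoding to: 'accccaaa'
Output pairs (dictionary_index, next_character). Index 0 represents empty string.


LZ78 encoding steps:
Dictionary: {0: ''}
Step 1: w='' (idx 0), next='a' -> output (0, 'a'), add 'a' as idx 1
Step 2: w='' (idx 0), next='c' -> output (0, 'c'), add 'c' as idx 2
Step 3: w='c' (idx 2), next='c' -> output (2, 'c'), add 'cc' as idx 3
Step 4: w='c' (idx 2), next='a' -> output (2, 'a'), add 'ca' as idx 4
Step 5: w='a' (idx 1), next='a' -> output (1, 'a'), add 'aa' as idx 5


Encoded: [(0, 'a'), (0, 'c'), (2, 'c'), (2, 'a'), (1, 'a')]


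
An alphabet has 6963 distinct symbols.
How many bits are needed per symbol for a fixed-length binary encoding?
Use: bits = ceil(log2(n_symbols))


log2(6963) = 12.7655
Bracket: 2^12 = 4096 < 6963 <= 2^13 = 8192
So ceil(log2(6963)) = 13

bits = ceil(log2(6963)) = ceil(12.7655) = 13 bits


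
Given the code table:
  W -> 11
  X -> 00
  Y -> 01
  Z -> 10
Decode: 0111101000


Decoding:
01 -> Y
11 -> W
10 -> Z
10 -> Z
00 -> X


Result: YWZZX


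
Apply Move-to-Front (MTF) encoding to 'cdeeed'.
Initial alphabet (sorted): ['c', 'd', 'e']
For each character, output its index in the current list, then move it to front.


MTF encoding:
'c': index 0 in ['c', 'd', 'e'] -> ['c', 'd', 'e']
'd': index 1 in ['c', 'd', 'e'] -> ['d', 'c', 'e']
'e': index 2 in ['d', 'c', 'e'] -> ['e', 'd', 'c']
'e': index 0 in ['e', 'd', 'c'] -> ['e', 'd', 'c']
'e': index 0 in ['e', 'd', 'c'] -> ['e', 'd', 'c']
'd': index 1 in ['e', 'd', 'c'] -> ['d', 'e', 'c']


Output: [0, 1, 2, 0, 0, 1]


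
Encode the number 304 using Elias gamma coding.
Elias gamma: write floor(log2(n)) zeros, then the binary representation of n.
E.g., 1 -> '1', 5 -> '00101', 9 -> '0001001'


num_bits = floor(log2(304)) + 1 = 9
leading_zeros = num_bits - 1 = 8
binary(304) = 100110000

Elias gamma(304) = '00000000' + '100110000' = 00000000100110000 (17 bits)


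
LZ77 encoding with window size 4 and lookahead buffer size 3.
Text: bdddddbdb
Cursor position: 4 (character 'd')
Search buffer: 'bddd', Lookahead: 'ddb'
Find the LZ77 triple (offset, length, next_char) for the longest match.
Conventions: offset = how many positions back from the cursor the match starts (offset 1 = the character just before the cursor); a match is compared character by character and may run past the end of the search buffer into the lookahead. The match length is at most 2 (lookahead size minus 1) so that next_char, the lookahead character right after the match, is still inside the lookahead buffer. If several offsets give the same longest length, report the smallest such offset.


Try each offset into the search buffer:
  offset=1 (pos 3, char 'd'): match length 2
  offset=2 (pos 2, char 'd'): match length 2
  offset=3 (pos 1, char 'd'): match length 2
  offset=4 (pos 0, char 'b'): match length 0
Longest match has length 2, found at offsets 1, 2, 3; take the smallest, offset 1.
next_char = character at position 4 + 2 = 6 -> 'b'

Best match: offset=1, length=2 (matching 'dd' starting at position 3)
LZ77 triple: (1, 2, 'b')
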